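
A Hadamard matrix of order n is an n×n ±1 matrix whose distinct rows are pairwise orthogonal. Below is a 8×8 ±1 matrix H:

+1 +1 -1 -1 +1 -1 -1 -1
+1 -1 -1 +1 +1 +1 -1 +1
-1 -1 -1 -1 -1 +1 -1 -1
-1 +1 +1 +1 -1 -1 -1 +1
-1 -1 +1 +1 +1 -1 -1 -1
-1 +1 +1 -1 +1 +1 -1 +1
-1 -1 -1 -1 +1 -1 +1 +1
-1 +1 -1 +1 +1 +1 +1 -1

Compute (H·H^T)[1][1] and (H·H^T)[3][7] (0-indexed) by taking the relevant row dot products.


Row 1 of H: [1, -1, -1, 1, 1, 1, -1, 1].
Row 3 of H: [-1, 1, 1, 1, -1, -1, -1, 1].
Row 7 of H: [-1, 1, -1, 1, 1, 1, 1, -1].
(H·H^T)[1][1] = Σ_j H[1][j]·H[1][j] = (1)² + (-1)² + (-1)² + (1)² + (1)² + (1)² + (-1)² + (1)² = 1 + 1 + 1 + 1 + 1 + 1 + 1 + 1 = 8.
(H·H^T)[3][7] = Σ_j H[3][j]·H[7][j] = (-1)·(-1) + (1)·(1) + (1)·(-1) + (1)·(1) + (-1)·(1) + (-1)·(1) + (-1)·(1) + (1)·(-1) = 1 + 1 + -1 + 1 + -1 + -1 + -1 + -1 = -2.
Rows 3 and 7 are not orthogonal (dot product = -2 ≠ 0), so H is not a Hadamard matrix.

(1,1) entry = 8; (3,7) entry = -2.


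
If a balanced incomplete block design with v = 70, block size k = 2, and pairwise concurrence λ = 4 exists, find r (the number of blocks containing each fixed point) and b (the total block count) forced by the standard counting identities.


Any 2-(v, k, λ) BIBD satisfies two necessary conditions:
  (i)  Each point sits in r blocks, and counting incidences through any fixed point gives r(k − 1) = λ(v − 1), so r = λ(v − 1)/(k − 1).
  (ii) Total incidences bk = vr, so b = vr/k.
Step 1: r = λ(v − 1)/(k − 1) = 4·(70 − 1)/(2 − 1) = 4·69/1 = 276/1 = 276.
Step 2: b = vr/k = 70·276/2 = 19320/2 = 9660.
Check integrality: r = 276 ∈ Z ✓, b = 9660 ∈ Z ✓.
(These identities are necessary conditions: they determine r and b for any design with these parameters, but do not by themselves prove that one exists.)

r = 276, b = 9660.


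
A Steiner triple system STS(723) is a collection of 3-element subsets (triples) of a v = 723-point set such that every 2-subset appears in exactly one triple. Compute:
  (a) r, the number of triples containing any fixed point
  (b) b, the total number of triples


An STS(v) is a 2-(v, 3, 1) BIBD: block size k = 3, λ = 1.
Replication: r(k − 1) = λ(v − 1) ⇒ r·2 = 723 − 1 = 722 ⇒ r = 361.
Block count: b = v(v − 1)/6 = 723·722/6 = 522006/6 = 87001.

r = 361, b = 87001.


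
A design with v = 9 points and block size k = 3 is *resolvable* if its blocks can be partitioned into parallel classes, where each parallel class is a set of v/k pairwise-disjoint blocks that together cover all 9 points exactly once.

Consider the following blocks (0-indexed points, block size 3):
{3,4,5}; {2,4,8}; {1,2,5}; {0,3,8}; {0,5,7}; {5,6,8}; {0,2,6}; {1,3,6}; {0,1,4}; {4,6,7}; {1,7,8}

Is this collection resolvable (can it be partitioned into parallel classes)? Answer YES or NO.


v = 9, block size k = 3, number of blocks = 11.
For resolvability, blocks must partition into parallel classes of size v/k = 3.
Total blocks must therefore be a multiple of 3: 11 = 3·3 + 2 ⇒ not divisible ✗.
Resolvable? NO.

NO


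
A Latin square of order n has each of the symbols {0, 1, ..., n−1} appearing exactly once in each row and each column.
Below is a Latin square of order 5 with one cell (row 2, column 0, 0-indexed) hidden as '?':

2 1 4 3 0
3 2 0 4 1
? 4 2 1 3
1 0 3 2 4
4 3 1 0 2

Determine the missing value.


Row 2 contains symbols [1, 2, 3, 4] — missing [0].
Column 0 contains symbols [1, 2, 3, 4] — missing [0].
The missing symbol must appear in both missing sets; intersection = [0].
Therefore the hidden value is 0.

Missing value = 0.


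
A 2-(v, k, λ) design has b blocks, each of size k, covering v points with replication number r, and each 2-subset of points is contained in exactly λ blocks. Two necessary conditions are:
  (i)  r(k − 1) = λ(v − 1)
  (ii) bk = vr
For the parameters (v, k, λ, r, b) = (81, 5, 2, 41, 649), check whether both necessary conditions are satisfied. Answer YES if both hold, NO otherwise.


Condition (i): r(k − 1) = 41·4 = 164; λ(v − 1) = 2·80 = 160. Match? NO.
Condition (ii): bk = 649·5 = 3245; vr = 81·41 = 3321. Match? NO.
Both conditions hold? NO.

NO


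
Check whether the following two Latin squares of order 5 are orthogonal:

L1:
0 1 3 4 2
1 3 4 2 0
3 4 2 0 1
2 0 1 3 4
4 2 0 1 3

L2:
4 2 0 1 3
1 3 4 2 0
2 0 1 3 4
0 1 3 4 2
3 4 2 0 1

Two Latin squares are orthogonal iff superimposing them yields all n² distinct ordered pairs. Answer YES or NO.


Form the n² = 25 superimposed pairs (L1[i][j], L2[i][j]), row by row (rows and columns indexed from 0):
row 0: (0,4) (1,2) (3,0) (4,1) (2,3)
row 1: (1,1) (3,3) (4,4) (2,2) (0,0)
row 2: (3,2) (4,0) (2,1) (0,3) (1,4)
row 3: (2,0) (0,1) (1,3) (3,4) (4,2)
row 4: (4,3) (2,4) (0,2) (1,0) (3,1)
Orthogonality requires all 25 pairs distinct.
Check by first coordinate: for each symbol s of L1, list the L2 entries in the n cells where L1 = s; they must all differ.
  L1 = 0: L2 entries (in reading order) 4, 0, 3, 1, 2 — all 5 distinct ✓
  L1 = 1: L2 entries (in reading order) 2, 1, 4, 3, 0 — all 5 distinct ✓
  L1 = 2: L2 entries (in reading order) 3, 2, 1, 0, 4 — all 5 distinct ✓
  L1 = 3: L2 entries (in reading order) 0, 3, 2, 4, 1 — all 5 distinct ✓
  L1 = 4: L2 entries (in reading order) 1, 4, 0, 2, 3 — all 5 distinct ✓
Every symbol of L1 meets every symbol of L2 exactly once, so all 25 pairs are distinct (25 of 25).
Conclusion: YES.

YES


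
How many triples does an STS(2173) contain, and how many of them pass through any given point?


An STS(v) is a 2-(v, 3, 1) BIBD: block size k = 3, λ = 1.
Replication: r(k − 1) = λ(v − 1) ⇒ r·2 = 2173 − 1 = 2172 ⇒ r = 1086.
Block count: bk = vr ⇒ b·3 = 2173·1086 = 2359878 ⇒ b = 786626.
(Check via b = v(v − 1)/6 = 2173·2172/6 = 4719756/6 = 786626.)

r = 1086, b = 786626.


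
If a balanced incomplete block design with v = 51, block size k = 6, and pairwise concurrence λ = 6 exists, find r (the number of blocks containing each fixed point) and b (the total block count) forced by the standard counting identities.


Any 2-(v, k, λ) BIBD satisfies two necessary conditions:
  (i)  Each point sits in r blocks, and counting incidences through any fixed point gives r(k − 1) = λ(v − 1), so r = λ(v − 1)/(k − 1).
  (ii) Total incidences bk = vr, so b = vr/k.
Step 1: r = λ(v − 1)/(k − 1) = 6·(51 − 1)/(6 − 1) = 6·50/5 = 300/5 = 60.
Step 2: b = vr/k = 51·60/6 = 3060/6 = 510.
Check integrality: r = 60 ∈ Z ✓, b = 510 ∈ Z ✓.
(These identities are necessary conditions: they determine r and b for any design with these parameters, but do not by themselves prove that one exists.)

r = 60, b = 510.


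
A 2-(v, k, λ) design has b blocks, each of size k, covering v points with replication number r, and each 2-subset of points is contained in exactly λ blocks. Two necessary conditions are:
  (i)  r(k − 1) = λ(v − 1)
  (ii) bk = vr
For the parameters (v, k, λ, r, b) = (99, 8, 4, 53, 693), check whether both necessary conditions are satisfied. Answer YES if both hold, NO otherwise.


Condition (i): r(k − 1) = 53·7 = 371; λ(v − 1) = 4·98 = 392. Match? NO.
Condition (ii): bk = 693·8 = 5544; vr = 99·53 = 5247. Match? NO.
Both conditions hold? NO.

NO


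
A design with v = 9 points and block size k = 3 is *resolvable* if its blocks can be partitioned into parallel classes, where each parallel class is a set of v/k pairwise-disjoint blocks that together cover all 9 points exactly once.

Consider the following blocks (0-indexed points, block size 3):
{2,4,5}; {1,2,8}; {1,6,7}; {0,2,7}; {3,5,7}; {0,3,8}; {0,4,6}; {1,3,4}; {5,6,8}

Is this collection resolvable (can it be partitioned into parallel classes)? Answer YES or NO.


v = 9, block size k = 3, number of blocks = 9.
For resolvability, blocks must partition into parallel classes of size v/k = 3.
Total blocks must therefore be a multiple of 3: 9 = 3·3 + 0 ⇒ divisible ✓.
Greedy packing gives 3 candidate class(es). Each should be a full parallel class (size 3, covers all 9 points).
  Class 1 (3 blocks): {2,4,5}; {1,6,7}; {0,3,8}. Points covered: [0, 1, 2, 3, 4, 5, 6, 7, 8].
  Class 2 (3 blocks): {1,2,8}; {3,5,7}; {0,4,6}. Points covered: [0, 1, 2, 3, 4, 5, 6, 7, 8].
  Class 3 (3 blocks): {0,2,7}; {1,3,4}; {5,6,8}. Points covered: [0, 1, 2, 3, 4, 5, 6, 7, 8].
All classes full (size 3)? YES. All classes cover every point? YES.
Resolvable? YES.

YES


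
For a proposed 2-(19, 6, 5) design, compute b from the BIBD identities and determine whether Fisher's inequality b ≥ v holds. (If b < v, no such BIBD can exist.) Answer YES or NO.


b = λv(v − 1)/(k(k − 1)) = 5·19·18/(6·5) = 1710/30 = 57.
Compare with v = 19: b ≥ v, so Fisher's inequality holds.

YES


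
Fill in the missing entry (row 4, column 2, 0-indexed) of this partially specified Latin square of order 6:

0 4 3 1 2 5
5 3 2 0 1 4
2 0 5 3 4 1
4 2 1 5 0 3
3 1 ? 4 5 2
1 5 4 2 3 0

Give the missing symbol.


Row 4 contains symbols [1, 2, 3, 4, 5] — missing [0].
Column 2 contains symbols [1, 2, 3, 4, 5] — missing [0].
The missing symbol must appear in both missing sets; intersection = [0].
Therefore the hidden value is 0.

Missing value = 0.


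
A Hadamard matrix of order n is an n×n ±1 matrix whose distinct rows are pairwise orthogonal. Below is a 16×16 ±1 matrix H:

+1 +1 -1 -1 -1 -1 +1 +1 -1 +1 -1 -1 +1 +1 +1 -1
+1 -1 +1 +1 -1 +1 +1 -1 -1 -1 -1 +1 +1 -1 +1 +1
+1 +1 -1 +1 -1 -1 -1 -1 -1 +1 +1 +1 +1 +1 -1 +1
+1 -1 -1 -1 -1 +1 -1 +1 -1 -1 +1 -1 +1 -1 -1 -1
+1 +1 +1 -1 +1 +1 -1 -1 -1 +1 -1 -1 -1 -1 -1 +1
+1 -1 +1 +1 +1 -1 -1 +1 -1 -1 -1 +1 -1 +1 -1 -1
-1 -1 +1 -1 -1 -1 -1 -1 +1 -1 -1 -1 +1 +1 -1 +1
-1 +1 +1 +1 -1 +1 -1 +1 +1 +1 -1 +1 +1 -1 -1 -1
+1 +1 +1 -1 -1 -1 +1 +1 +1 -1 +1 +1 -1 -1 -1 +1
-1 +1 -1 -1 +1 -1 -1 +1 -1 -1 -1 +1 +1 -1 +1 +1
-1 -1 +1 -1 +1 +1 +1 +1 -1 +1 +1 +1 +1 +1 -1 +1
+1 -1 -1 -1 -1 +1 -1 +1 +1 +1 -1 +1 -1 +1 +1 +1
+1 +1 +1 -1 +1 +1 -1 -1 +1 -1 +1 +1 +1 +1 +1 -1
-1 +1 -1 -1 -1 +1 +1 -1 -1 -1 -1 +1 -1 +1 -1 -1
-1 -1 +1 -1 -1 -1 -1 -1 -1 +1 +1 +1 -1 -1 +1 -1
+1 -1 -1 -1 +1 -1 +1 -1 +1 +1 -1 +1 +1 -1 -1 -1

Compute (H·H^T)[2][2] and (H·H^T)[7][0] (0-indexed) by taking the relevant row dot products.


Row 0 of H: [1, 1, -1, -1, -1, -1, 1, 1, -1, 1, -1, -1, 1, 1, 1, -1].
Row 2 of H: [1, 1, -1, 1, -1, -1, -1, -1, -1, 1, 1, 1, 1, 1, -1, 1].
Row 7 of H: [-1, 1, 1, 1, -1, 1, -1, 1, 1, 1, -1, 1, 1, -1, -1, -1].
(H·H^T)[2][2] = Σ_j H[2][j]·H[2][j] = (1)² + (1)² + (-1)² + (1)² + (-1)² + (-1)² + (-1)² + (-1)² + (-1)² + (1)² + (1)² + (1)² + (1)² + (1)² + (-1)² + (1)² = 1 + 1 + 1 + 1 + 1 + 1 + 1 + 1 + 1 + 1 + 1 + 1 + 1 + 1 + 1 + 1 = 16.
(H·H^T)[7][0] = Σ_j H[7][j]·H[0][j] = (-1)·(1) + (1)·(1) + (1)·(-1) + (1)·(-1) + (-1)·(-1) + (1)·(-1) + (-1)·(1) + (1)·(1) + (1)·(-1) + (1)·(1) + (-1)·(-1) + (1)·(-1) + (1)·(1) + (-1)·(1) + (-1)·(1) + (-1)·(-1) = -1 + 1 + -1 + -1 + 1 + -1 + -1 + 1 + -1 + 1 + 1 + -1 + 1 + -1 + -1 + 1 = -2.
Rows 7 and 0 are not orthogonal (dot product = -2 ≠ 0), so H is not a Hadamard matrix.

(2,2) entry = 16; (7,0) entry = -2.


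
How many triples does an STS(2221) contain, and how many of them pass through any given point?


An STS(v) is a 2-(v, 3, 1) BIBD: block size k = 3, λ = 1.
Replication: r(k − 1) = λ(v − 1) ⇒ r·2 = 2221 − 1 = 2220 ⇒ r = 1110.
Block count: b = v(v − 1)/6 = 2221·2220/6 = 4930620/6 = 821770.
(Check via bk = vr: 821770·3 = 2465310 = 2221·1110 = 2465310 ✓.)

r = 1110, b = 821770.


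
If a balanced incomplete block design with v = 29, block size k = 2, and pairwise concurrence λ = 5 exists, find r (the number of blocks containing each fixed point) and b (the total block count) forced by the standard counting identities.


Any 2-(v, k, λ) BIBD satisfies two necessary conditions:
  (i)  Each point sits in r blocks, and counting incidences through any fixed point gives r(k − 1) = λ(v − 1), so r = λ(v − 1)/(k − 1).
  (ii) Total incidences bk = vr, so b = vr/k.
Step 1: r = λ(v − 1)/(k − 1) = 5·(29 − 1)/(2 − 1) = 5·28/1 = 140/1 = 140.
Step 2: b = vr/k = 29·140/2 = 4060/2 = 2030.
Check integrality: r = 140 ∈ Z ✓, b = 2030 ∈ Z ✓.
(These identities are necessary conditions: they determine r and b for any design with these parameters, but do not by themselves prove that one exists.)

r = 140, b = 2030.


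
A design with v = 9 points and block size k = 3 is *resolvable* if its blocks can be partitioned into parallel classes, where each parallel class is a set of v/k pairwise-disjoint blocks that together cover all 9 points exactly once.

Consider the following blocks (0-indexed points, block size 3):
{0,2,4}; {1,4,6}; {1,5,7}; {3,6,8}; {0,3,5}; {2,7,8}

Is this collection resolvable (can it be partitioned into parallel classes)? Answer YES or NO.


v = 9, block size k = 3, number of blocks = 6.
For resolvability, blocks must partition into parallel classes of size v/k = 3.
Total blocks must therefore be a multiple of 3: 6 = 3·2 + 0 ⇒ divisible ✓.
Greedy packing gives 2 candidate class(es). Each should be a full parallel class (size 3, covers all 9 points).
  Class 1 (3 blocks): {0,2,4}; {1,5,7}; {3,6,8}. Points covered: [0, 1, 2, 3, 4, 5, 6, 7, 8].
  Class 2 (3 blocks): {1,4,6}; {0,3,5}; {2,7,8}. Points covered: [0, 1, 2, 3, 4, 5, 6, 7, 8].
All classes full (size 3)? YES. All classes cover every point? YES.
Resolvable? YES.

YES


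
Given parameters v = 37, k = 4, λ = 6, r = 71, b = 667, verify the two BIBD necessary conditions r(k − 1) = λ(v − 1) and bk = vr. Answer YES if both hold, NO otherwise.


Condition (i): r(k − 1) = 71·3 = 213; λ(v − 1) = 6·36 = 216. Match? NO.
Condition (ii): bk = 667·4 = 2668; vr = 37·71 = 2627. Match? NO.
Both conditions hold? NO.

NO


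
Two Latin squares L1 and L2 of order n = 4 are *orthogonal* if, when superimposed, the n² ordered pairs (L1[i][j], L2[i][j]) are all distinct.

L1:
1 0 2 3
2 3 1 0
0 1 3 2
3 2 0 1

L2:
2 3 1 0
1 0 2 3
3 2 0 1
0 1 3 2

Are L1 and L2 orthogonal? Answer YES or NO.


Form the n² = 16 superimposed pairs (L1[i][j], L2[i][j]), row by row (rows and columns indexed from 0):
row 0: (1,2) (0,3) (2,1) (3,0)
row 1: (2,1) (3,0) (1,2) (0,3)
row 2: (0,3) (1,2) (3,0) (2,1)
row 3: (3,0) (2,1) (0,3) (1,2)
Orthogonality requires all 16 pairs distinct.
But the pair (2,1) repeats: cell (0,2) has L1 = 2, L2 = 1, and cell (1,0) has L1 = 2, L2 = 1.
A repeated pair means some other pair never occurs (only 4 distinct pairs out of 16), so the squares are not orthogonal.
Conclusion: NO.

NO


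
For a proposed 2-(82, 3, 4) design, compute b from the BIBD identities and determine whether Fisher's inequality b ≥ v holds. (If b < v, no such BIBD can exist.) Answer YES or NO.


r = λ(v − 1)/(k − 1) = 4·81/2 = 162.
b = vr/k = 82·162/3 = 4428.
Fisher's inequality: b ≥ v ⇔ 4428 ≥ 82? YES.

YES


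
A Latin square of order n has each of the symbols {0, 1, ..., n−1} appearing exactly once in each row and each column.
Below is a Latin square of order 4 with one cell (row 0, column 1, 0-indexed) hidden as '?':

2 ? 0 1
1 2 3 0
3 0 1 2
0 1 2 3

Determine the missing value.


Row 0 contains symbols [0, 1, 2] — missing [3].
Column 1 contains symbols [0, 1, 2] — missing [3].
The missing symbol must appear in both missing sets; intersection = [3].
Therefore the hidden value is 3.

Missing value = 3.


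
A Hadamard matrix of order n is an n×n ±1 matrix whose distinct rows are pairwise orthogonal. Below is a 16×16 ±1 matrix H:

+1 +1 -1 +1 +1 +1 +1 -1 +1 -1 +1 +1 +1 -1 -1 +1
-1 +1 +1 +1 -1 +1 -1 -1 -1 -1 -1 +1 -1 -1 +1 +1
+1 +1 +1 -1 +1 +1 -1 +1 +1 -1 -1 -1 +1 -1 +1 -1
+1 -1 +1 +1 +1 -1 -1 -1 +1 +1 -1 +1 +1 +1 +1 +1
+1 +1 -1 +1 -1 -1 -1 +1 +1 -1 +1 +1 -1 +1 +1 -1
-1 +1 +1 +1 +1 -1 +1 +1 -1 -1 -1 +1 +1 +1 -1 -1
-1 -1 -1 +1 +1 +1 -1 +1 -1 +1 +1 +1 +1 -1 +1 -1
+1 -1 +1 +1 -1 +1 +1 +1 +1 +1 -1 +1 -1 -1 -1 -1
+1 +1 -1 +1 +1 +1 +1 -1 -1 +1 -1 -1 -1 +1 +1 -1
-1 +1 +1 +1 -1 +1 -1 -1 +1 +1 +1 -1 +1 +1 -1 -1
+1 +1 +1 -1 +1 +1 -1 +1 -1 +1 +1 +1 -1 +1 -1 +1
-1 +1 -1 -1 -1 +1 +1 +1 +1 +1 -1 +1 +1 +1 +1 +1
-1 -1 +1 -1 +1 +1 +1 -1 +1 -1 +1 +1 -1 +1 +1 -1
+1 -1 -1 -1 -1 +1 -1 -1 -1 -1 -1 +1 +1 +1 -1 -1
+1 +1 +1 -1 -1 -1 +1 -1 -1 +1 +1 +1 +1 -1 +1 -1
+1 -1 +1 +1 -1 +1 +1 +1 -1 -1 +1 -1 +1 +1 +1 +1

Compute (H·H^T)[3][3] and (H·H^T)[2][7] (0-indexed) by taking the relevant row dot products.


Row 2 of H: [1, 1, 1, -1, 1, 1, -1, 1, 1, -1, -1, -1, 1, -1, 1, -1].
Row 3 of H: [1, -1, 1, 1, 1, -1, -1, -1, 1, 1, -1, 1, 1, 1, 1, 1].
Row 7 of H: [1, -1, 1, 1, -1, 1, 1, 1, 1, 1, -1, 1, -1, -1, -1, -1].
(H·H^T)[3][3] = Σ_j H[3][j]·H[3][j] = (1)² + (-1)² + (1)² + (1)² + (1)² + (-1)² + (-1)² + (-1)² + (1)² + (1)² + (-1)² + (1)² + (1)² + (1)² + (1)² + (1)² = 1 + 1 + 1 + 1 + 1 + 1 + 1 + 1 + 1 + 1 + 1 + 1 + 1 + 1 + 1 + 1 = 16.
(H·H^T)[2][7] = Σ_j H[2][j]·H[7][j] = (1)·(1) + (1)·(-1) + (1)·(1) + (-1)·(1) + (1)·(-1) + (1)·(1) + (-1)·(1) + (1)·(1) + (1)·(1) + (-1)·(1) + (-1)·(-1) + (-1)·(1) + (1)·(-1) + (-1)·(-1) + (1)·(-1) + (-1)·(-1) = 1 + -1 + 1 + -1 + -1 + 1 + -1 + 1 + 1 + -1 + 1 + -1 + -1 + 1 + -1 + 1 = 0.
So rows 2 and 7 are orthogonal; the diagonal entry equals n = 16.

(3,3) entry = 16; (2,7) entry = 0.


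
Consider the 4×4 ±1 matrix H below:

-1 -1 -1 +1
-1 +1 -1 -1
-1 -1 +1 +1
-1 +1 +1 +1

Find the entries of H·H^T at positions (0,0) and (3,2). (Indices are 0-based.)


Row 0 of H: [-1, -1, -1, 1].
Row 2 of H: [-1, -1, 1, 1].
Row 3 of H: [-1, 1, 1, 1].
(H·H^T)[0][0] = Σ_j H[0][j]·H[0][j] = (-1)² + (-1)² + (-1)² + (1)² = 1 + 1 + 1 + 1 = 4.
(H·H^T)[3][2] = Σ_j H[3][j]·H[2][j] = (-1)·(-1) + (1)·(-1) + (1)·(1) + (1)·(1) = 1 + -1 + 1 + 1 = 2.
Rows 3 and 2 are not orthogonal (dot product = 2 ≠ 0), so H is not a Hadamard matrix.

(0,0) entry = 4; (3,2) entry = 2.


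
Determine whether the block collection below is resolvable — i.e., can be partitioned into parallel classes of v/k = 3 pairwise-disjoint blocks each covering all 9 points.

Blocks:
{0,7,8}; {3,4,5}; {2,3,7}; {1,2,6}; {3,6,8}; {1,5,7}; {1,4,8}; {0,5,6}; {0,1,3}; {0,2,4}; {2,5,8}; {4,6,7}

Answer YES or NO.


v = 9, block size k = 3, number of blocks = 12.
For resolvability, blocks must partition into parallel classes of size v/k = 3.
Total blocks must therefore be a multiple of 3: 12 = 3·4 + 0 ⇒ divisible ✓.
Greedy packing gives 4 candidate class(es). Each should be a full parallel class (size 3, covers all 9 points).
  Class 1 (3 blocks): {0,7,8}; {3,4,5}; {1,2,6}. Points covered: [0, 1, 2, 3, 4, 5, 6, 7, 8].
  Class 2 (3 blocks): {2,3,7}; {1,4,8}; {0,5,6}. Points covered: [0, 1, 2, 3, 4, 5, 6, 7, 8].
  Class 3 (3 blocks): {3,6,8}; {1,5,7}; {0,2,4}. Points covered: [0, 1, 2, 3, 4, 5, 6, 7, 8].
  Class 4 (3 blocks): {0,1,3}; {2,5,8}; {4,6,7}. Points covered: [0, 1, 2, 3, 4, 5, 6, 7, 8].
All classes full (size 3)? YES. All classes cover every point? YES.
Resolvable? YES.

YES


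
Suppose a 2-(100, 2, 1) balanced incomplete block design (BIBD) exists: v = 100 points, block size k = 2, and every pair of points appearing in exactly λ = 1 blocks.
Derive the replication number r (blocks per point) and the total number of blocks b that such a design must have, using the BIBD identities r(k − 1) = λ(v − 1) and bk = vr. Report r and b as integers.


Any 2-(v, k, λ) BIBD satisfies two necessary conditions:
  (i)  Each point sits in r blocks, and counting incidences through any fixed point gives r(k − 1) = λ(v − 1), so r = λ(v − 1)/(k − 1).
  (ii) Total incidences bk = vr, so b = vr/k.
Step 1: r = λ(v − 1)/(k − 1) = 1·(100 − 1)/(2 − 1) = 1·99/1 = 99/1 = 99.
Step 2: b = vr/k = 100·99/2 = 9900/2 = 4950.
Check integrality: r = 99 ∈ Z ✓, b = 4950 ∈ Z ✓.
(These identities are necessary conditions: they determine r and b for any design with these parameters, but do not by themselves prove that one exists.)

r = 99, b = 4950.


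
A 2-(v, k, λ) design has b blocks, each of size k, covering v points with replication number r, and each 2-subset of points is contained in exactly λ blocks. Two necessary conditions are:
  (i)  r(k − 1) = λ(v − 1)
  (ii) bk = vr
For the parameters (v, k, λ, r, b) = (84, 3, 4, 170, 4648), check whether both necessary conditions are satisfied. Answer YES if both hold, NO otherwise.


Condition (i): r(k − 1) = 170·2 = 340; λ(v − 1) = 4·83 = 332. Match? NO.
Condition (ii): bk = 4648·3 = 13944; vr = 84·170 = 14280. Match? NO.
Both conditions hold? NO.

NO


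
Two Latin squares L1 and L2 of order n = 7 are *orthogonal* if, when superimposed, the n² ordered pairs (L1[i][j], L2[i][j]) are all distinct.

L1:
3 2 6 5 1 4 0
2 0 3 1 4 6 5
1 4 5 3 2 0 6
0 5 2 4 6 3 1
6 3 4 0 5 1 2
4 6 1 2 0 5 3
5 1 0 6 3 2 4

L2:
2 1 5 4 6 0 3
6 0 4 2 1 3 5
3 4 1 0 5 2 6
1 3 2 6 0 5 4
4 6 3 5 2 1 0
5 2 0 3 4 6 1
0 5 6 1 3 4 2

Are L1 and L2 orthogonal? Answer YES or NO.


Form the n² = 49 superimposed pairs (L1[i][j], L2[i][j]), row by row (rows and columns indexed from 0):
row 0: (3,2) (2,1) (6,5) (5,4) (1,6) (4,0) (0,3)
row 1: (2,6) (0,0) (3,4) (1,2) (4,1) (6,3) (5,5)
row 2: (1,3) (4,4) (5,1) (3,0) (2,5) (0,2) (6,6)
row 3: (0,1) (5,3) (2,2) (4,6) (6,0) (3,5) (1,4)
row 4: (6,4) (3,6) (4,3) (0,5) (5,2) (1,1) (2,0)
row 5: (4,5) (6,2) (1,0) (2,3) (0,4) (5,6) (3,1)
row 6: (5,0) (1,5) (0,6) (6,1) (3,3) (2,4) (4,2)
Orthogonality requires all 49 pairs distinct.
Check by first coordinate: for each symbol s of L1, list the L2 entries in the n cells where L1 = s; they must all differ.
  L1 = 0: L2 entries (in reading order) 3, 0, 2, 1, 5, 4, 6 — all 7 distinct ✓
  L1 = 1: L2 entries (in reading order) 6, 2, 3, 4, 1, 0, 5 — all 7 distinct ✓
  L1 = 2: L2 entries (in reading order) 1, 6, 5, 2, 0, 3, 4 — all 7 distinct ✓
  L1 = 3: L2 entries (in reading order) 2, 4, 0, 5, 6, 1, 3 — all 7 distinct ✓
  L1 = 4: L2 entries (in reading order) 0, 1, 4, 6, 3, 5, 2 — all 7 distinct ✓
  L1 = 5: L2 entries (in reading order) 4, 5, 1, 3, 2, 6, 0 — all 7 distinct ✓
  L1 = 6: L2 entries (in reading order) 5, 3, 6, 0, 4, 2, 1 — all 7 distinct ✓
Every symbol of L1 meets every symbol of L2 exactly once, so all 49 pairs are distinct (49 of 49).
Conclusion: YES.

YES


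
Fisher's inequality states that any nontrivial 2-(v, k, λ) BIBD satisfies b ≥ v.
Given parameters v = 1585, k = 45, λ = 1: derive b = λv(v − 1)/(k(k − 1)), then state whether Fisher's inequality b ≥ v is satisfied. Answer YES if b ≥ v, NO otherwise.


b = λv(v − 1)/(k(k − 1)) = 1·1585·1584/(45·44) = 2510640/1980 = 1268.
Compare with v = 1585: b < v, so Fisher's inequality fails.

NO


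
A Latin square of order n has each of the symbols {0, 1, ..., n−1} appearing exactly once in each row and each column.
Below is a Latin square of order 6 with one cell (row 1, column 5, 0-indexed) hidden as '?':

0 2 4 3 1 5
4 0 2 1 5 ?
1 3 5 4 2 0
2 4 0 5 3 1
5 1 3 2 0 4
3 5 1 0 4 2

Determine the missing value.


Row 1 contains symbols [0, 1, 2, 4, 5] — missing [3].
Column 5 contains symbols [0, 1, 2, 4, 5] — missing [3].
The missing symbol must appear in both missing sets; intersection = [3].
Therefore the hidden value is 3.

Missing value = 3.


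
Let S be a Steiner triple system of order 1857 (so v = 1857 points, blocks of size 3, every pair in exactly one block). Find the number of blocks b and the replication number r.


An STS(v) is a 2-(v, 3, 1) BIBD: block size k = 3, λ = 1.
Replication: r(k − 1) = λ(v − 1) ⇒ r·2 = 1857 − 1 = 1856 ⇒ r = 928.
Block count: bk = vr ⇒ b·3 = 1857·928 = 1723296 ⇒ b = 574432.
(Check via b = v(v − 1)/6 = 1857·1856/6 = 3446592/6 = 574432.)

r = 928, b = 574432.


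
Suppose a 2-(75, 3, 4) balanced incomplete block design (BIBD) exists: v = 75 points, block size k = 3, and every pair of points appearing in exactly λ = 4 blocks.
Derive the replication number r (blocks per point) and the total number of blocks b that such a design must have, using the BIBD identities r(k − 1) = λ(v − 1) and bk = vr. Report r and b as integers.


Any 2-(v, k, λ) BIBD satisfies two necessary conditions:
  (i)  Each point sits in r blocks, and counting incidences through any fixed point gives r(k − 1) = λ(v − 1), so r = λ(v − 1)/(k − 1).
  (ii) Total incidences bk = vr, so b = vr/k.
Step 1: r = λ(v − 1)/(k − 1) = 4·(75 − 1)/(3 − 1) = 4·74/2 = 296/2 = 148.
Step 2: b = vr/k = 75·148/3 = 11100/3 = 3700.
Check integrality: r = 148 ∈ Z ✓, b = 3700 ∈ Z ✓.
(These identities are necessary conditions: they determine r and b for any design with these parameters, but do not by themselves prove that one exists.)

r = 148, b = 3700.


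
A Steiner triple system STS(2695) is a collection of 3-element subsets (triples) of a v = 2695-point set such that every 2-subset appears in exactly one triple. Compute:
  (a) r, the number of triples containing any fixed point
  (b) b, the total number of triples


An STS(v) is a 2-(v, 3, 1) BIBD: block size k = 3, λ = 1.
Replication: r(k − 1) = λ(v − 1) ⇒ r·2 = 2695 − 1 = 2694 ⇒ r = 1347.
Block count: b = v(v − 1)/6 = 2695·2694/6 = 7260330/6 = 1210055.
(Check via bk = vr: 1210055·3 = 3630165 = 2695·1347 = 3630165 ✓.)

r = 1347, b = 1210055.


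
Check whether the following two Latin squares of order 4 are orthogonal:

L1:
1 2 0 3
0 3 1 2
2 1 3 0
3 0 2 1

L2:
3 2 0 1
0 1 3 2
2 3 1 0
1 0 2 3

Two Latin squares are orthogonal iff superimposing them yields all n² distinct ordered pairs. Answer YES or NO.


Form the n² = 16 superimposed pairs (L1[i][j], L2[i][j]), row by row (rows and columns indexed from 0):
row 0: (1,3) (2,2) (0,0) (3,1)
row 1: (0,0) (3,1) (1,3) (2,2)
row 2: (2,2) (1,3) (3,1) (0,0)
row 3: (3,1) (0,0) (2,2) (1,3)
Orthogonality requires all 16 pairs distinct.
But the pair (0,0) repeats: cell (0,2) has L1 = 0, L2 = 0, and cell (1,0) has L1 = 0, L2 = 0.
A repeated pair means some other pair never occurs (only 4 distinct pairs out of 16), so the squares are not orthogonal.
Conclusion: NO.

NO


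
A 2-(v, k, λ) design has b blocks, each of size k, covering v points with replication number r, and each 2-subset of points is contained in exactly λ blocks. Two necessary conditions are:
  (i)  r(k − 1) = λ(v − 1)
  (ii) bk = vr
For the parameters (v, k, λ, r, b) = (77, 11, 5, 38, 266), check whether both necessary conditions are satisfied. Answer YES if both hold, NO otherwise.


Condition (i): r(k − 1) = 38·10 = 380; λ(v − 1) = 5·76 = 380. Match? YES.
Condition (ii): bk = 266·11 = 2926; vr = 77·38 = 2926. Match? YES.
Both conditions hold? YES.

YES


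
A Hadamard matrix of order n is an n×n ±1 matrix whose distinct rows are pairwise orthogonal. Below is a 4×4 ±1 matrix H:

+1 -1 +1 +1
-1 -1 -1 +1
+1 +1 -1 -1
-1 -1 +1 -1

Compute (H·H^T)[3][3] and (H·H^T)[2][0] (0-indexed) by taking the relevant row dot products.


Row 0 of H: [1, -1, 1, 1].
Row 2 of H: [1, 1, -1, -1].
Row 3 of H: [-1, -1, 1, -1].
(H·H^T)[3][3] = Σ_j H[3][j]·H[3][j] = (-1)² + (-1)² + (1)² + (-1)² = 1 + 1 + 1 + 1 = 4.
(H·H^T)[2][0] = Σ_j H[2][j]·H[0][j] = (1)·(1) + (1)·(-1) + (-1)·(1) + (-1)·(1) = 1 + -1 + -1 + -1 = -2.
Rows 2 and 0 are not orthogonal (dot product = -2 ≠ 0), so H is not a Hadamard matrix.

(3,3) entry = 4; (2,0) entry = -2.


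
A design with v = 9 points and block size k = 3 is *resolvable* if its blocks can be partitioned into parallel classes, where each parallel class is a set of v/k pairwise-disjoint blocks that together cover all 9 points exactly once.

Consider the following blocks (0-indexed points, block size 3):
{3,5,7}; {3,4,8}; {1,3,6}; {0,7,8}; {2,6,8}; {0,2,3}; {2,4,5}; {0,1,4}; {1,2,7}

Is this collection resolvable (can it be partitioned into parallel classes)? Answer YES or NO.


v = 9, block size k = 3, number of blocks = 9.
For resolvability, blocks must partition into parallel classes of size v/k = 3.
Total blocks must therefore be a multiple of 3: 9 = 3·3 + 0 ⇒ divisible ✓.
Consider block {3,4,8}. The only other block(s) in the collection disjoint from it are {1,2,7} — just 1 block(s). Any parallel class containing {3,4,8} would need 2 other blocks each disjoint from it, so no parallel class of size 3 can contain {3,4,8}.
Since every block must belong to some parallel class in a resolution, the collection cannot be partitioned into parallel classes.
Resolvable? NO.

NO


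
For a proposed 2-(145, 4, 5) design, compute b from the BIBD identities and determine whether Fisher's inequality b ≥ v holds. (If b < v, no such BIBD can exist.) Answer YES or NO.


r = λ(v − 1)/(k − 1) = 5·144/3 = 240.
b = vr/k = 145·240/4 = 8700.
Fisher's inequality: b ≥ v ⇔ 8700 ≥ 145? YES.

YES


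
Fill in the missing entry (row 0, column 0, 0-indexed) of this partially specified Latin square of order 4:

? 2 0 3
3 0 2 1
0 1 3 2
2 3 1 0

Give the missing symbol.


Row 0 contains symbols [0, 2, 3] — missing [1].
Column 0 contains symbols [0, 2, 3] — missing [1].
The missing symbol must appear in both missing sets; intersection = [1].
Therefore the hidden value is 1.

Missing value = 1.


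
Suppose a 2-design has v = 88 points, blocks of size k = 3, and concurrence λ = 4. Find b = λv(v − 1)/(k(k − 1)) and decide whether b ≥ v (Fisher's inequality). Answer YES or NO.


r = λ(v − 1)/(k − 1) = 4·87/2 = 174.
b = vr/k = 88·174/3 = 5104.
Fisher's inequality: b ≥ v ⇔ 5104 ≥ 88? YES.

YES


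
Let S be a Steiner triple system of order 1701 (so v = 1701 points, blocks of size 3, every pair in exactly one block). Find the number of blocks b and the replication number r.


An STS(v) is a 2-(v, 3, 1) BIBD: block size k = 3, λ = 1.
Replication: r(k − 1) = λ(v − 1) ⇒ r·2 = 1701 − 1 = 1700 ⇒ r = 850.
Block count: bk = vr ⇒ b·3 = 1701·850 = 1445850 ⇒ b = 481950.
(Check via b = v(v − 1)/6 = 1701·1700/6 = 2891700/6 = 481950.)

r = 850, b = 481950.


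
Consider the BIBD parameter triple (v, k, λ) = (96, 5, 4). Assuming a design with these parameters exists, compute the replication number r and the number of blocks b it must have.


Any 2-(v, k, λ) BIBD satisfies two necessary conditions:
  (i)  Each point sits in r blocks, and counting incidences through any fixed point gives r(k − 1) = λ(v − 1), so r = λ(v − 1)/(k − 1).
  (ii) Total incidences bk = vr, so b = vr/k.
Step 1: r = λ(v − 1)/(k − 1) = 4·(96 − 1)/(5 − 1) = 4·95/4 = 380/4 = 95.
Step 2: b = vr/k = 96·95/5 = 9120/5 = 1824.
Check integrality: r = 95 ∈ Z ✓, b = 1824 ∈ Z ✓.
(These identities are necessary conditions: they determine r and b for any design with these parameters, but do not by themselves prove that one exists.)

r = 95, b = 1824.


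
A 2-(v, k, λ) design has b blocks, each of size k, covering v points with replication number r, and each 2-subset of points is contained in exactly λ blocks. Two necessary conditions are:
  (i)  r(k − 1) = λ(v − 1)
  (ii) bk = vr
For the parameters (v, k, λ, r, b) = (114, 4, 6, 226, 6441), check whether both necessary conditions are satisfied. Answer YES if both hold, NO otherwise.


Condition (i): r(k − 1) = 226·3 = 678; λ(v − 1) = 6·113 = 678. Match? YES.
Condition (ii): bk = 6441·4 = 25764; vr = 114·226 = 25764. Match? YES.
Both conditions hold? YES.

YES


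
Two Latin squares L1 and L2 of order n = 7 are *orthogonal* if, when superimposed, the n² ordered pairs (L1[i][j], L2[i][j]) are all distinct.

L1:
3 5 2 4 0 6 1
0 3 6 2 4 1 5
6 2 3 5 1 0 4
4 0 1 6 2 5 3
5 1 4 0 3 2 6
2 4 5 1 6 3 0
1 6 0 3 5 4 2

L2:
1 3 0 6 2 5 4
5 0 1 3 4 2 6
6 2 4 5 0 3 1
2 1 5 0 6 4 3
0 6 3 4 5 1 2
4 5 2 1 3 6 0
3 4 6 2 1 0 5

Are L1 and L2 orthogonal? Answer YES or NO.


Form the n² = 49 superimposed pairs (L1[i][j], L2[i][j]), row by row (rows and columns indexed from 0):
row 0: (3,1) (5,3) (2,0) (4,6) (0,2) (6,5) (1,4)
row 1: (0,5) (3,0) (6,1) (2,3) (4,4) (1,2) (5,6)
row 2: (6,6) (2,2) (3,4) (5,5) (1,0) (0,3) (4,1)
row 3: (4,2) (0,1) (1,5) (6,0) (2,6) (5,4) (3,3)
row 4: (5,0) (1,6) (4,3) (0,4) (3,5) (2,1) (6,2)
row 5: (2,4) (4,5) (5,2) (1,1) (6,3) (3,6) (0,0)
row 6: (1,3) (6,4) (0,6) (3,2) (5,1) (4,0) (2,5)
Orthogonality requires all 49 pairs distinct.
Check by first coordinate: for each symbol s of L1, list the L2 entries in the n cells where L1 = s; they must all differ.
  L1 = 0: L2 entries (in reading order) 2, 5, 3, 1, 4, 0, 6 — all 7 distinct ✓
  L1 = 1: L2 entries (in reading order) 4, 2, 0, 5, 6, 1, 3 — all 7 distinct ✓
  L1 = 2: L2 entries (in reading order) 0, 3, 2, 6, 1, 4, 5 — all 7 distinct ✓
  L1 = 3: L2 entries (in reading order) 1, 0, 4, 3, 5, 6, 2 — all 7 distinct ✓
  L1 = 4: L2 entries (in reading order) 6, 4, 1, 2, 3, 5, 0 — all 7 distinct ✓
  L1 = 5: L2 entries (in reading order) 3, 6, 5, 4, 0, 2, 1 — all 7 distinct ✓
  L1 = 6: L2 entries (in reading order) 5, 1, 6, 0, 2, 3, 4 — all 7 distinct ✓
Every symbol of L1 meets every symbol of L2 exactly once, so all 49 pairs are distinct (49 of 49).
Conclusion: YES.

YES


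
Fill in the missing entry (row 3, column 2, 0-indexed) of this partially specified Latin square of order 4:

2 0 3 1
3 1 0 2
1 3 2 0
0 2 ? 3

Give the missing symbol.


Row 3 contains symbols [0, 2, 3] — missing [1].
Column 2 contains symbols [0, 2, 3] — missing [1].
The missing symbol must appear in both missing sets; intersection = [1].
Therefore the hidden value is 1.

Missing value = 1.


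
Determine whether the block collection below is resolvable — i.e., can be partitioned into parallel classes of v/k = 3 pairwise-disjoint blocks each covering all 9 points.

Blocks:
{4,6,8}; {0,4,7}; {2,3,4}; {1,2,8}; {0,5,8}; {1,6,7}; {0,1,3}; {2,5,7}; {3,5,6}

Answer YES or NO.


v = 9, block size k = 3, number of blocks = 9.
For resolvability, blocks must partition into parallel classes of size v/k = 3.
Total blocks must therefore be a multiple of 3: 9 = 3·3 + 0 ⇒ divisible ✓.
Greedy packing gives 3 candidate class(es). Each should be a full parallel class (size 3, covers all 9 points).
  Class 1 (3 blocks): {4,6,8}; {0,1,3}; {2,5,7}. Points covered: [0, 1, 2, 3, 4, 5, 6, 7, 8].
  Class 2 (3 blocks): {0,4,7}; {1,2,8}; {3,5,6}. Points covered: [0, 1, 2, 3, 4, 5, 6, 7, 8].
  Class 3 (3 blocks): {2,3,4}; {0,5,8}; {1,6,7}. Points covered: [0, 1, 2, 3, 4, 5, 6, 7, 8].
All classes full (size 3)? YES. All classes cover every point? YES.
Resolvable? YES.

YES


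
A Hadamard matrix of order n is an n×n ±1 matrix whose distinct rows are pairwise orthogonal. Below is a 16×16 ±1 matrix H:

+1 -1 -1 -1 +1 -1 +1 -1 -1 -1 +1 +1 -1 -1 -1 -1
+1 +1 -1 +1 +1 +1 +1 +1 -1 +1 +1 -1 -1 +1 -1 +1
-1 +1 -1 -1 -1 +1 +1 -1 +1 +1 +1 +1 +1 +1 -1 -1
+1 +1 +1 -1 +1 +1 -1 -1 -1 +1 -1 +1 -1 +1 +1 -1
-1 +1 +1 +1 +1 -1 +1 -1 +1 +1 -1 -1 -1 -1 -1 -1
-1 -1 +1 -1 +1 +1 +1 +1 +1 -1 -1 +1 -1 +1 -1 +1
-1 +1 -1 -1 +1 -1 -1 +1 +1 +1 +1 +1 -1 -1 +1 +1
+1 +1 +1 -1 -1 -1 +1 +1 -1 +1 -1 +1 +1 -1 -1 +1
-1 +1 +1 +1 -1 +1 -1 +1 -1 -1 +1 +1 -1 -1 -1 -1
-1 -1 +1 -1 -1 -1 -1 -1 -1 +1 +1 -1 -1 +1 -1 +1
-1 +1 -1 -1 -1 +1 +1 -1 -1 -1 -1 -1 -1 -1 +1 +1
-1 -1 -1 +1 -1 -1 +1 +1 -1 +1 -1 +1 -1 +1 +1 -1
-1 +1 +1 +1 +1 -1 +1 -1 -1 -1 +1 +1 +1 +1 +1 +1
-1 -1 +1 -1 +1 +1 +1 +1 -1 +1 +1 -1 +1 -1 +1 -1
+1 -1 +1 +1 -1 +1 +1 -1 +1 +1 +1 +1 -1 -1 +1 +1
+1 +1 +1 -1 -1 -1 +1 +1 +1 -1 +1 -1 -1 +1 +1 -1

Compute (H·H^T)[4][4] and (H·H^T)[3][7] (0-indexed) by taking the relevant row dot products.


Row 3 of H: [1, 1, 1, -1, 1, 1, -1, -1, -1, 1, -1, 1, -1, 1, 1, -1].
Row 4 of H: [-1, 1, 1, 1, 1, -1, 1, -1, 1, 1, -1, -1, -1, -1, -1, -1].
Row 7 of H: [1, 1, 1, -1, -1, -1, 1, 1, -1, 1, -1, 1, 1, -1, -1, 1].
(H·H^T)[4][4] = Σ_j H[4][j]·H[4][j] = (-1)² + (1)² + (1)² + (1)² + (1)² + (-1)² + (1)² + (-1)² + (1)² + (1)² + (-1)² + (-1)² + (-1)² + (-1)² + (-1)² + (-1)² = 1 + 1 + 1 + 1 + 1 + 1 + 1 + 1 + 1 + 1 + 1 + 1 + 1 + 1 + 1 + 1 = 16.
(H·H^T)[3][7] = Σ_j H[3][j]·H[7][j] = (1)·(1) + (1)·(1) + (1)·(1) + (-1)·(-1) + (1)·(-1) + (1)·(-1) + (-1)·(1) + (-1)·(1) + (-1)·(-1) + (1)·(1) + (-1)·(-1) + (1)·(1) + (-1)·(1) + (1)·(-1) + (1)·(-1) + (-1)·(1) = 1 + 1 + 1 + 1 + -1 + -1 + -1 + -1 + 1 + 1 + 1 + 1 + -1 + -1 + -1 + -1 = 0.
So rows 3 and 7 are orthogonal; the diagonal entry equals n = 16.

(4,4) entry = 16; (3,7) entry = 0.


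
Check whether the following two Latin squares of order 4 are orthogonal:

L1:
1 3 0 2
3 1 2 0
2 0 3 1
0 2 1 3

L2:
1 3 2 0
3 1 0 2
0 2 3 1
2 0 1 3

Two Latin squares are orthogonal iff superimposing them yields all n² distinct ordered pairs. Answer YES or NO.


Form the n² = 16 superimposed pairs (L1[i][j], L2[i][j]), row by row (rows and columns indexed from 0):
row 0: (1,1) (3,3) (0,2) (2,0)
row 1: (3,3) (1,1) (2,0) (0,2)
row 2: (2,0) (0,2) (3,3) (1,1)
row 3: (0,2) (2,0) (1,1) (3,3)
Orthogonality requires all 16 pairs distinct.
But the pair (3,3) repeats: cell (0,1) has L1 = 3, L2 = 3, and cell (1,0) has L1 = 3, L2 = 3.
A repeated pair means some other pair never occurs (only 4 distinct pairs out of 16), so the squares are not orthogonal.
Conclusion: NO.

NO


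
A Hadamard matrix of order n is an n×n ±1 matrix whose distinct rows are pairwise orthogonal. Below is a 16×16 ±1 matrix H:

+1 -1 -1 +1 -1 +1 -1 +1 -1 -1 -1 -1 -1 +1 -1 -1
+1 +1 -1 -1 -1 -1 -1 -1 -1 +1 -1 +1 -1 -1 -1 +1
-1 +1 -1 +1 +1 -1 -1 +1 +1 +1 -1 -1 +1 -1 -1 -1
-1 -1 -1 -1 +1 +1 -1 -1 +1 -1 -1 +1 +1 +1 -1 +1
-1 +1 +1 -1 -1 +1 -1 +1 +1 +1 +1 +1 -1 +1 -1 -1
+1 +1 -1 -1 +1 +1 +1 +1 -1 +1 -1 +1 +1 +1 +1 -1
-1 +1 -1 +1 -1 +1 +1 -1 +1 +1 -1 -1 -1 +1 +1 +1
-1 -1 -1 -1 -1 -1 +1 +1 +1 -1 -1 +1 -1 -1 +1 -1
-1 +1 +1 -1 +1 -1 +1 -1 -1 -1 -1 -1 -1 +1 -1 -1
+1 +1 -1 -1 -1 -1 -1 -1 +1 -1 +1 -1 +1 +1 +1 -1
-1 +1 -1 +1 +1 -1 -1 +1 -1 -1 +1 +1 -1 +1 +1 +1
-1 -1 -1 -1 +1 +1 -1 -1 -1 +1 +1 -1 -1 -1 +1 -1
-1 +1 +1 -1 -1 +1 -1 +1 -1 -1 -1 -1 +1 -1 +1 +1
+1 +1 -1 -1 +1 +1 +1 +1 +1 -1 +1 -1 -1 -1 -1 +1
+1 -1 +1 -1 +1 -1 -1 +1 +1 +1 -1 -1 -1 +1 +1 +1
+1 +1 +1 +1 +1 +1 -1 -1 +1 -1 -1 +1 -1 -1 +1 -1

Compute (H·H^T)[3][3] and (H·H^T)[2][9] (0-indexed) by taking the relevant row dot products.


Row 2 of H: [-1, 1, -1, 1, 1, -1, -1, 1, 1, 1, -1, -1, 1, -1, -1, -1].
Row 3 of H: [-1, -1, -1, -1, 1, 1, -1, -1, 1, -1, -1, 1, 1, 1, -1, 1].
Row 9 of H: [1, 1, -1, -1, -1, -1, -1, -1, 1, -1, 1, -1, 1, 1, 1, -1].
(H·H^T)[3][3] = Σ_j H[3][j]·H[3][j] = (-1)² + (-1)² + (-1)² + (-1)² + (1)² + (1)² + (-1)² + (-1)² + (1)² + (-1)² + (-1)² + (1)² + (1)² + (1)² + (-1)² + (1)² = 1 + 1 + 1 + 1 + 1 + 1 + 1 + 1 + 1 + 1 + 1 + 1 + 1 + 1 + 1 + 1 = 16.
(H·H^T)[2][9] = Σ_j H[2][j]·H[9][j] = (-1)·(1) + (1)·(1) + (-1)·(-1) + (1)·(-1) + (1)·(-1) + (-1)·(-1) + (-1)·(-1) + (1)·(-1) + (1)·(1) + (1)·(-1) + (-1)·(1) + (-1)·(-1) + (1)·(1) + (-1)·(1) + (-1)·(1) + (-1)·(-1) = -1 + 1 + 1 + -1 + -1 + 1 + 1 + -1 + 1 + -1 + -1 + 1 + 1 + -1 + -1 + 1 = 0.
So rows 2 and 9 are orthogonal; the diagonal entry equals n = 16.

(3,3) entry = 16; (2,9) entry = 0.


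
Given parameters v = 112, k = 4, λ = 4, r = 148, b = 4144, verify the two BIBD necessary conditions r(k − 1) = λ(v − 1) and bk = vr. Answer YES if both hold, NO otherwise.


Condition (i): r(k − 1) = 148·3 = 444; λ(v − 1) = 4·111 = 444. Match? YES.
Condition (ii): bk = 4144·4 = 16576; vr = 112·148 = 16576. Match? YES.
Both conditions hold? YES.

YES


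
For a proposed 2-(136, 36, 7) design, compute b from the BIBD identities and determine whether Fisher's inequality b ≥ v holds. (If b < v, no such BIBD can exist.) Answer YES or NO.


b = λv(v − 1)/(k(k − 1)) = 7·136·135/(36·35) = 128520/1260 = 102.
Compare with v = 136: b < v, so Fisher's inequality fails.

NO


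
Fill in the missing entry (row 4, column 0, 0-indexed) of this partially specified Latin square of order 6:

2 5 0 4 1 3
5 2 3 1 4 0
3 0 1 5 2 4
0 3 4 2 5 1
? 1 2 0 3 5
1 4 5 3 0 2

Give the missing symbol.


Row 4 contains symbols [0, 1, 2, 3, 5] — missing [4].
Column 0 contains symbols [0, 1, 2, 3, 5] — missing [4].
The missing symbol must appear in both missing sets; intersection = [4].
Therefore the hidden value is 4.

Missing value = 4.


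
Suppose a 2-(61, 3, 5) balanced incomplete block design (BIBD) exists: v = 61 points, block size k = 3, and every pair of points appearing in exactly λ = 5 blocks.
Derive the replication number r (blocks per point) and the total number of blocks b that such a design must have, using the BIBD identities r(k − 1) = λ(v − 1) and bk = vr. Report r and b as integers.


Any 2-(v, k, λ) BIBD satisfies two necessary conditions:
  (i)  Each point sits in r blocks, and counting incidences through any fixed point gives r(k − 1) = λ(v − 1), so r = λ(v − 1)/(k − 1).
  (ii) Total incidences bk = vr, so b = vr/k.
Step 1: r = λ(v − 1)/(k − 1) = 5·(61 − 1)/(3 − 1) = 5·60/2 = 300/2 = 150.
Step 2: b = vr/k = 61·150/3 = 9150/3 = 3050.
Check integrality: r = 150 ∈ Z ✓, b = 3050 ∈ Z ✓.
(These identities are necessary conditions: they determine r and b for any design with these parameters, but do not by themselves prove that one exists.)

r = 150, b = 3050.
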